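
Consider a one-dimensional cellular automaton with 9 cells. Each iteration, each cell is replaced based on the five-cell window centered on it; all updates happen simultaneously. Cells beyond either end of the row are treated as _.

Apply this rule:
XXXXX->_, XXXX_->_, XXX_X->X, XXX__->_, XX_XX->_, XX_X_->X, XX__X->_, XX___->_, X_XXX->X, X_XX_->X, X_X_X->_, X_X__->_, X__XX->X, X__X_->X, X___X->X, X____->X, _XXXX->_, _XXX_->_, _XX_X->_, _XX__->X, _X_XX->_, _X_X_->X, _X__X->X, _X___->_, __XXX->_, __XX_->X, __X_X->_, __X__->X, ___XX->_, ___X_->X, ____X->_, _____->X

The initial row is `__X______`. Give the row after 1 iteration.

_XX_XXXXX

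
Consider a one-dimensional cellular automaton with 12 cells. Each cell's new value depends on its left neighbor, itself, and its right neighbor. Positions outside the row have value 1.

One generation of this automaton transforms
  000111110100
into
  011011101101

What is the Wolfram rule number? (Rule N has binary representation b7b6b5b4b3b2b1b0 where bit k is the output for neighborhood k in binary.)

position 4: 111 → 1  (bit 7 = 1)
position 7: 110 → 0  (bit 6 = 0)
position 8: 101 → 1  (bit 5 = 1)
position 0: 100 → 0  (bit 4 = 0)
position 3: 011 → 0  (bit 3 = 0)
position 9: 010 → 1  (bit 2 = 1)
position 2: 001 → 1  (bit 1 = 1)
position 1: 000 → 1  (bit 0 = 1)
bits b7..b0 = 10100111 = 167

167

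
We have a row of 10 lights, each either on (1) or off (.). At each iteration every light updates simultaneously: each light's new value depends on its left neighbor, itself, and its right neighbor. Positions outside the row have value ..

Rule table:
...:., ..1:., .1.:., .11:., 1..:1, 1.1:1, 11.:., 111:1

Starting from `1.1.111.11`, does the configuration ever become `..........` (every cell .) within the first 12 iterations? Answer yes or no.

.1.1.1.1..
..1.1.1.1.
...1.1.1.1
....1.1.1.
.....1.1.1
......1.1.
.......1.1
........1.
.........1
..........
all cells are . at iteration 10

yes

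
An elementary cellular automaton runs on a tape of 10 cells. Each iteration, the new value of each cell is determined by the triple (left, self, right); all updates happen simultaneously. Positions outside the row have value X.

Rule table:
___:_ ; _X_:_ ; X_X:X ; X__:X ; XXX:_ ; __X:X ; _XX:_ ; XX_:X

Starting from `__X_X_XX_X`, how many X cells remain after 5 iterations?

iteration 1: XX_X_X_XX_
iteration 2: _XX_X_X_XX
iteration 3: X_XX_X_X__
iteration 4: XX_XX_X_XX
iteration 5: _XX_XX_X__
count of X: 5

5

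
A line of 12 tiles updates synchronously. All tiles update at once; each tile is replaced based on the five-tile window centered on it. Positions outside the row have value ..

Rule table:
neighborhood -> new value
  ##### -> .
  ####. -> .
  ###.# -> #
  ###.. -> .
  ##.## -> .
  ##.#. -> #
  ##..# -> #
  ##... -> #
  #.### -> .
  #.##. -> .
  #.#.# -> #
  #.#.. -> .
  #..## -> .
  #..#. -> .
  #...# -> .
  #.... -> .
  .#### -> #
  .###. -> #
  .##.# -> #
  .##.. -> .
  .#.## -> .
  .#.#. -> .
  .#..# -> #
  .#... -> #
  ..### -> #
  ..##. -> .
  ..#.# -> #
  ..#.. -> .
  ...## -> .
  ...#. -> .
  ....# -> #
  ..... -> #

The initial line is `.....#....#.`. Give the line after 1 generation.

####..#.#..#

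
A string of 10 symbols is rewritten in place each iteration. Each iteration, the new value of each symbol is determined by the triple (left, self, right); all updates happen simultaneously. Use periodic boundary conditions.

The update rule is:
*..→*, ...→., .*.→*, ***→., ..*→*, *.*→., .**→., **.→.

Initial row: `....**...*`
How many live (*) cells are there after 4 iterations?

6

iteration 1: *..*..*.**
iteration 2: .******...
iteration 3: *......*..
iteration 4: **....****
count of *: 6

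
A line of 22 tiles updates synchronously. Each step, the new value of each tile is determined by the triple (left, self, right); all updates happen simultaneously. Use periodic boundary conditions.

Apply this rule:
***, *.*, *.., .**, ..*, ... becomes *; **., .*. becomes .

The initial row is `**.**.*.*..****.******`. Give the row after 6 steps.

*.**.*.*.*****.*******
.**.*.*.*****.********
**.*.*.*****.********.
*.*.*.*****.********.*
.*.*.*****.********.**
*.*.*****.********.**.

*.*.*****.********.**.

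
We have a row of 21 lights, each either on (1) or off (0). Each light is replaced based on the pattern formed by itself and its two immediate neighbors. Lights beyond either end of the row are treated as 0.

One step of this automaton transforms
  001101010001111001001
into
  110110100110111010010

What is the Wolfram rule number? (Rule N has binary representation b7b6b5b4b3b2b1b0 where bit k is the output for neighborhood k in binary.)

227

position 12: 111 → 1  (bit 7 = 1)
position 3: 110 → 1  (bit 6 = 1)
position 4: 101 → 1  (bit 5 = 1)
position 8: 100 → 0  (bit 4 = 0)
position 2: 011 → 0  (bit 3 = 0)
position 5: 010 → 0  (bit 2 = 0)
position 1: 001 → 1  (bit 1 = 1)
position 0: 000 → 1  (bit 0 = 1)
bits b7..b0 = 11100011 = 227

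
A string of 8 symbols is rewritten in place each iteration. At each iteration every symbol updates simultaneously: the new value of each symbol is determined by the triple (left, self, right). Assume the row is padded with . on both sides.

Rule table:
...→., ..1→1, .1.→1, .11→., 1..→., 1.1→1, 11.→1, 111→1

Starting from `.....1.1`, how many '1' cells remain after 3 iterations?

5

....1111
...1.111
..111.11
count of 1: 5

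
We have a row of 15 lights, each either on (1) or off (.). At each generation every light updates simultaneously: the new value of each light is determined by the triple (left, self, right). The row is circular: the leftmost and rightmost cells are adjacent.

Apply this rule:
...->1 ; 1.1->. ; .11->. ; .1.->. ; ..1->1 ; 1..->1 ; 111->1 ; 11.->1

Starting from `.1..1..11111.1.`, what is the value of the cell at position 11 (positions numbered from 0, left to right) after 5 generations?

.

1.11.11.1111..1
1..1..1..11111.
.11.11.11.1111.
1.1..1..1..1111
1..11.11.11.111
position 11 holds .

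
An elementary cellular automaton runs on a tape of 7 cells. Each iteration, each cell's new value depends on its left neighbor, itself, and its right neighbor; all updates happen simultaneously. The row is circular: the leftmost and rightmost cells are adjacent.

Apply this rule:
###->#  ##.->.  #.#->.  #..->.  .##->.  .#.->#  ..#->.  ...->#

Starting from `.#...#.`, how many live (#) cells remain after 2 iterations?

3

.#.#.#.
.#.#.#.
count of #: 3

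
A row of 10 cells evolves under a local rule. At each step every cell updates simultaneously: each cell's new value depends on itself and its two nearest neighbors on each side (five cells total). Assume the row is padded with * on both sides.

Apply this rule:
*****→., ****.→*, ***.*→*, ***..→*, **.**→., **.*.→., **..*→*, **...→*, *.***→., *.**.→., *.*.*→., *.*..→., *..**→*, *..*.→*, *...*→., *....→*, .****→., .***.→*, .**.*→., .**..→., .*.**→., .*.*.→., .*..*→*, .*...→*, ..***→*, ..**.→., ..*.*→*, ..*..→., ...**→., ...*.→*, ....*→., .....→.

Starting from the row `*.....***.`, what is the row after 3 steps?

***...***.
.***..***.
..*******.

..*******.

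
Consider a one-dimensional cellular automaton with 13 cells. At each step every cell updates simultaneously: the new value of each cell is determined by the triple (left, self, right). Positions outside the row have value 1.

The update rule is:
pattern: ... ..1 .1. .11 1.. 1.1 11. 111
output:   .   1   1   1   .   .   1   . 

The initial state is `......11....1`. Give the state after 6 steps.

.1.1.1.1.1.1.

step 1: .....111...11
step 2: ....11.1..11.
step 3: ...111.1.111.
step 4: ..11.1.1.1.1.
step 5: .111.1.1.1.1.
step 6: .1.1.1.1.1.1.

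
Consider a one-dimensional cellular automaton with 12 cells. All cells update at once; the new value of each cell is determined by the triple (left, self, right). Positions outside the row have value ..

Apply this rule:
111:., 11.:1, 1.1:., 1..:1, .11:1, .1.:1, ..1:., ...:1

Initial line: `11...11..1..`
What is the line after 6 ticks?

11.1.1.1.1.1

tick 1: 1111.111.111
tick 2: 1..1.1.1.1.1
tick 3: 11.1.1.1.1.1
tick 4: 11.1.1.1.1.1  (fixed point — unchanged through tick 6)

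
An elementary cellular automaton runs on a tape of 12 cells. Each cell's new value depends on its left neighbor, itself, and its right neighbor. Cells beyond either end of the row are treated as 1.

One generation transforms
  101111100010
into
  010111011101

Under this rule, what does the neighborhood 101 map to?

At position 1 the neighborhood is 101; the next row has 1 there.

1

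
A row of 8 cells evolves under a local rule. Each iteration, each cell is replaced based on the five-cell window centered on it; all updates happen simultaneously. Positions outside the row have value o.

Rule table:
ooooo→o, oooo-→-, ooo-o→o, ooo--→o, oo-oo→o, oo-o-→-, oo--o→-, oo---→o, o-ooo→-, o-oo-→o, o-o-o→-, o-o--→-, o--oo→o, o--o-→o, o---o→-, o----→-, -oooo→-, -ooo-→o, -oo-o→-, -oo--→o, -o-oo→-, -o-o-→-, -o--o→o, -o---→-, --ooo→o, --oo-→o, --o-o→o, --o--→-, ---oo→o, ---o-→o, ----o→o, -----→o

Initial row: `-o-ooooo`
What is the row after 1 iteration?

-----ooo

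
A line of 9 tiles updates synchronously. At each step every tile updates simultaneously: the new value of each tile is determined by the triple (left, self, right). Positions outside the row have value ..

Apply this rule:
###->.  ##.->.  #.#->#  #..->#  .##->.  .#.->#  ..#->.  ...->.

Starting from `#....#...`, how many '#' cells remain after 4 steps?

step 1: ##...##..
step 2: ..#....#.
step 3: ..##...##
step 4: ....#....
count of #: 1

1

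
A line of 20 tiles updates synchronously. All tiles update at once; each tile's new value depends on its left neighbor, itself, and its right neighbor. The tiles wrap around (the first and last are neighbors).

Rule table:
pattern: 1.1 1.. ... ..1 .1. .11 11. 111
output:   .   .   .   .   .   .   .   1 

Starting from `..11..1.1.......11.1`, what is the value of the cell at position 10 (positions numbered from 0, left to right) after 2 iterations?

.

....................
....................
position 10 holds .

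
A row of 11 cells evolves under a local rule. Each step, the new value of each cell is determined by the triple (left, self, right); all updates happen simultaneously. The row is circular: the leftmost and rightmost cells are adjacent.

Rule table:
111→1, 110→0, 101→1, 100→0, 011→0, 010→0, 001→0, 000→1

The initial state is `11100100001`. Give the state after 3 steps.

11001001111

step 1: 11000001100
step 2: 00011100000
step 3: 11001001111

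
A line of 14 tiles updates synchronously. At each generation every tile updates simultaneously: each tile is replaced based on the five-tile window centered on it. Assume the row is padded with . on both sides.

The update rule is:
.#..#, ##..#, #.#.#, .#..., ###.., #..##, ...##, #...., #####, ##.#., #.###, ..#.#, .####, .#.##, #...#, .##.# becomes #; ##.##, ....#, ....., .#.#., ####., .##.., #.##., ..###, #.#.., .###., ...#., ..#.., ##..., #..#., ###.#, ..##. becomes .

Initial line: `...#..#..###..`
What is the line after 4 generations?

generation 1: ....#..##..#.#
generation 2: .....##..#.#..
generation 3: ....#..#.#..##
generation 4: .....#.#..##..

.....#.#..##..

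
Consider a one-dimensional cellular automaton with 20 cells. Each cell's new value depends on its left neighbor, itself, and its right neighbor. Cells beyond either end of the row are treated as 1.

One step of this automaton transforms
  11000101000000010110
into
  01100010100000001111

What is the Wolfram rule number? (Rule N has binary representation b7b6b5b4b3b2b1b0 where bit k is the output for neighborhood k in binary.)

position 0: 111 → 0  (bit 7 = 0)
position 1: 110 → 1  (bit 6 = 1)
position 6: 101 → 1  (bit 5 = 1)
position 2: 100 → 1  (bit 4 = 1)
position 17: 011 → 1  (bit 3 = 1)
position 5: 010 → 0  (bit 2 = 0)
position 4: 001 → 0  (bit 1 = 0)
position 3: 000 → 0  (bit 0 = 0)
bits b7..b0 = 01111000 = 120

120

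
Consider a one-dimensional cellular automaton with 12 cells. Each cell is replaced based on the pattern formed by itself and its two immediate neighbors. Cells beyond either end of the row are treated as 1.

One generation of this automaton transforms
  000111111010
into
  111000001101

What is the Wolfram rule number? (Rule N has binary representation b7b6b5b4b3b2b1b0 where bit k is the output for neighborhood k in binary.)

115

position 4: 111 → 0  (bit 7 = 0)
position 8: 110 → 1  (bit 6 = 1)
position 9: 101 → 1  (bit 5 = 1)
position 0: 100 → 1  (bit 4 = 1)
position 3: 011 → 0  (bit 3 = 0)
position 10: 010 → 0  (bit 2 = 0)
position 2: 001 → 1  (bit 1 = 1)
position 1: 000 → 1  (bit 0 = 1)
bits b7..b0 = 01110011 = 115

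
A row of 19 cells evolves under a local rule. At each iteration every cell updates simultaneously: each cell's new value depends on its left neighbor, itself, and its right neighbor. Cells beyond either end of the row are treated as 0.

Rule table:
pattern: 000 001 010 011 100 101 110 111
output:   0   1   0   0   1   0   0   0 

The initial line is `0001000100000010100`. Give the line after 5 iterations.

iteration 1: 0010101010000100010
iteration 2: 0100000001001010101
iteration 3: 1010000010110000000
iteration 4: 0001000100001000000
iteration 5: 0010101010010100000

0010101010010100000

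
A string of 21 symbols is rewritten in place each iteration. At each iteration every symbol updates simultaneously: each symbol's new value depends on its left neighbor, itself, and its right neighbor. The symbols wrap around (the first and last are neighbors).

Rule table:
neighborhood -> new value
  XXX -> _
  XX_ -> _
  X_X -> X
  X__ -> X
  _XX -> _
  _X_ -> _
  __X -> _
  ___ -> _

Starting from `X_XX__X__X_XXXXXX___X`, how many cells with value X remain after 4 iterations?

_X__X__X__X______X___
__X__X__X__X______X__
___X__X__X__X______X_
____X__X__X__X______X
count of X: 5

5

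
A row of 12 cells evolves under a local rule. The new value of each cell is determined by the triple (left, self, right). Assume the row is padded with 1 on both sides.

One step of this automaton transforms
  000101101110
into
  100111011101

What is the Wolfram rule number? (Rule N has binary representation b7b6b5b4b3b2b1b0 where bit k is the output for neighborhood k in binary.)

position 9: 111 → 1  (bit 7 = 1)
position 6: 110 → 0  (bit 6 = 0)
position 4: 101 → 1  (bit 5 = 1)
position 0: 100 → 1  (bit 4 = 1)
position 5: 011 → 1  (bit 3 = 1)
position 3: 010 → 1  (bit 2 = 1)
position 2: 001 → 0  (bit 1 = 0)
position 1: 000 → 0  (bit 0 = 0)
bits b7..b0 = 10111100 = 188

188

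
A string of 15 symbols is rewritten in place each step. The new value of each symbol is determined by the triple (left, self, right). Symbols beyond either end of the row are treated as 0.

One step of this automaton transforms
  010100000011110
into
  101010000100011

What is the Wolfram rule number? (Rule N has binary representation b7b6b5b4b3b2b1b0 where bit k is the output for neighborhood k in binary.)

114

position 11: 111 → 0  (bit 7 = 0)
position 13: 110 → 1  (bit 6 = 1)
position 2: 101 → 1  (bit 5 = 1)
position 4: 100 → 1  (bit 4 = 1)
position 10: 011 → 0  (bit 3 = 0)
position 1: 010 → 0  (bit 2 = 0)
position 0: 001 → 1  (bit 1 = 1)
position 5: 000 → 0  (bit 0 = 0)
bits b7..b0 = 01110010 = 114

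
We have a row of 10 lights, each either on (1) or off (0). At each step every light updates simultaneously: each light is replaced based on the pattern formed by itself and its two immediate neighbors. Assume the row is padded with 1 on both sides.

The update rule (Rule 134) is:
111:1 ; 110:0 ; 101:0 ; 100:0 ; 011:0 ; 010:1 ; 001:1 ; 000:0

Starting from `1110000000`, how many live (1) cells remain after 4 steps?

1

1100000001
1000000010
0000000110
0000001000
count of 1: 1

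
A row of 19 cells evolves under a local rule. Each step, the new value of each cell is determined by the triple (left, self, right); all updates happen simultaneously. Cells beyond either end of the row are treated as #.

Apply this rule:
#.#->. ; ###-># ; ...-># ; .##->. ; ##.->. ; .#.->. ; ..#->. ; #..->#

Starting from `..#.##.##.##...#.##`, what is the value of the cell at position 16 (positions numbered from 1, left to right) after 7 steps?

#...........##....#
.##########...###..
..########.##..#.#.
#..######....#.....
.#..####.###..####.
..#..##...#.#..##..
#..#...##....#...#.
position 16 holds .

.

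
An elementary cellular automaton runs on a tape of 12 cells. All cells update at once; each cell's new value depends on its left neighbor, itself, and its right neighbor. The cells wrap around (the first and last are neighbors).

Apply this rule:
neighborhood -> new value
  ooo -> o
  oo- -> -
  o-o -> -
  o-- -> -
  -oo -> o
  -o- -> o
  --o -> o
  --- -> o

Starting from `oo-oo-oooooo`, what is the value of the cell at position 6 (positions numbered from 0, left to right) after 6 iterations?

o

iteration 1: o--o--oooooo
iteration 2: --oo-ooooooo
iteration 3: -oo--oooooo-
iteration 4: oo--oooooo--
iteration 5: o--oooooo--o
iteration 6: --oooooo--oo
position 6 holds o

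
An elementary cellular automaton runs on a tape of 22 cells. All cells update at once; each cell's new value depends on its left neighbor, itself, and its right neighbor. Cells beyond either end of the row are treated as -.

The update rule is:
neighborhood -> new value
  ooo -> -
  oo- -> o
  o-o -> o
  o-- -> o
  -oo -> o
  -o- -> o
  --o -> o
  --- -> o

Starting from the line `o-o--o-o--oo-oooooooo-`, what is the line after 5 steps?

oooooooooooooo------oo
o------------ooooooooo
oooooooooooooo-------o
o------------ooooooooo  (repeats step 2; period 2)
step 5: oooooooooooooo-------o

oooooooooooooo-------o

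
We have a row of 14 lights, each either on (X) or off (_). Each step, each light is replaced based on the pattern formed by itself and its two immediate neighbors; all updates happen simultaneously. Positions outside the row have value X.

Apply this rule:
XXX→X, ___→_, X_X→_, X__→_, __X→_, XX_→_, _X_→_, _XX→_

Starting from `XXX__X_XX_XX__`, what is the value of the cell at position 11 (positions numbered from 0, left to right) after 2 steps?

_

XX____________
X_____________
position 11 holds _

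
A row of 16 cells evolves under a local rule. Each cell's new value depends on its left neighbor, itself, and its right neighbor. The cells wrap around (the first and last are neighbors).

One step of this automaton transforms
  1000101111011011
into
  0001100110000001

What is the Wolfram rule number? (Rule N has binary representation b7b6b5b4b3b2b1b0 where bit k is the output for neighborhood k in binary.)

134

position 7: 111 → 1  (bit 7 = 1)
position 0: 110 → 0  (bit 6 = 0)
position 5: 101 → 0  (bit 5 = 0)
position 1: 100 → 0  (bit 4 = 0)
position 6: 011 → 0  (bit 3 = 0)
position 4: 010 → 1  (bit 2 = 1)
position 3: 001 → 1  (bit 1 = 1)
position 2: 000 → 0  (bit 0 = 0)
bits b7..b0 = 10000110 = 134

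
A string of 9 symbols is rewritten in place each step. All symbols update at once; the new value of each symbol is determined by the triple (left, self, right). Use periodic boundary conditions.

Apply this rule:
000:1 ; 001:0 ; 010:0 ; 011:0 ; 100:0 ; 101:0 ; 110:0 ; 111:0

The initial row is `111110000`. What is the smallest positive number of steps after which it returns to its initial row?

000000110
111110000

2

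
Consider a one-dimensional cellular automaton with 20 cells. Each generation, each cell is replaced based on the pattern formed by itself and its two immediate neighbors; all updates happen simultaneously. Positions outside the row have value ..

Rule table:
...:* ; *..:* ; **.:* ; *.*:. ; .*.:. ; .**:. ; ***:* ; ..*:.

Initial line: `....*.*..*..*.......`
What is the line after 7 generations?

*..*..*****..*..*..*

***....*..*..*******
.*****..*..*..******
..*****..*..*..*****
*..*****..*..*..****
.*..*****..*..*..***
..*..*****..*..*..**
*..*..*****..*..*..*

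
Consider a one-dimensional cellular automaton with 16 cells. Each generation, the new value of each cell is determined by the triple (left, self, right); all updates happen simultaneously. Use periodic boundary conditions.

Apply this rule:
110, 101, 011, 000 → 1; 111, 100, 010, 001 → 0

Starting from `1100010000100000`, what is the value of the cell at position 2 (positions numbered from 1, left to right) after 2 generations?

1

generation 1: 1101000110001110
generation 2: 1110010110101011
position 2 holds 1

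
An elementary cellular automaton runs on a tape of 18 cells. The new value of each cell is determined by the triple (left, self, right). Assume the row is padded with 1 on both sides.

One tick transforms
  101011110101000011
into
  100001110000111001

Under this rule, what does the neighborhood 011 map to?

0

At position 4 the neighborhood is 011; the next row has 0 there.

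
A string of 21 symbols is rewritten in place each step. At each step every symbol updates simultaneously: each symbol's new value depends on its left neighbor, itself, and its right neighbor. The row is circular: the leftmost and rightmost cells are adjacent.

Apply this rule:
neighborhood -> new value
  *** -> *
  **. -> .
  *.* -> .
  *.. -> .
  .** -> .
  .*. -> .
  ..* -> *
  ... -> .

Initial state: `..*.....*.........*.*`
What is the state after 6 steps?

.*.....*.........*...
*.....*.........*....
.....*.........*....*
....*.........*....*.
...*.........*....*..
..*.........*....*...

..*.........*....*...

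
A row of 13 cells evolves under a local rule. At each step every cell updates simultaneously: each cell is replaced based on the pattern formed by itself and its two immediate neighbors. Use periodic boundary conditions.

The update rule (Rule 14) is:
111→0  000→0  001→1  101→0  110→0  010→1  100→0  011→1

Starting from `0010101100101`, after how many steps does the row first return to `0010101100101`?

0110101001101
0100101011001
0101101010011
0101001010110
1101011010100
1001010010101
0011010110101
0110010100101
0100110101101
0101100101001
0101001101011
0101011001010
1101010011010
1001010110010
1011010100110
1010010101100
1010110101001
0010100101011
0110101101010
1100101001010
1001101011010
1011001010010
1010011010110
1010110010100
1010100110101
0010101100101

26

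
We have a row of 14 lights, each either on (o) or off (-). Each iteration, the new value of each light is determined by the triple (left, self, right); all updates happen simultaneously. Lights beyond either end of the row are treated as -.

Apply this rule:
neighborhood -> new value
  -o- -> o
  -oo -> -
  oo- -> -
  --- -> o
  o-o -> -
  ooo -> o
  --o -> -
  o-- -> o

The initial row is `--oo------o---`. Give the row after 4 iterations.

iteration 1: o---ooooo-oooo
iteration 2: ooo--ooo---oo-
iteration 3: -o-o--o-oo---o
iteration 4: -o-oo-o---oo-o

-o-oo-o---oo-o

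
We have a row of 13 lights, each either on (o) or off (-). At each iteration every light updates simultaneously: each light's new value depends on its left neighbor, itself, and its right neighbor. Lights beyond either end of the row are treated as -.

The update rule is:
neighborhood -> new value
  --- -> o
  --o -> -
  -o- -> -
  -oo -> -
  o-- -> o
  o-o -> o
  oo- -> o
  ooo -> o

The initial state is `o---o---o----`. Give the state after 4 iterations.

iteration 1: -oo--oo--oooo
iteration 2: --oo--oo--ooo
iteration 3: o--oo--oo--oo
iteration 4: -o--oo--oo--o

-o--oo--oo--o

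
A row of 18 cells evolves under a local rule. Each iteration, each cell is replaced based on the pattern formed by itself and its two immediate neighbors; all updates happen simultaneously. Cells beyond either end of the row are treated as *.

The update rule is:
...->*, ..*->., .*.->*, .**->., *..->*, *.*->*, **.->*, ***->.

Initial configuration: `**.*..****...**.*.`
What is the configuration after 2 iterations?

iteration 1: .****....***..****
iteration 2: *...****...**.....

*...****...**.....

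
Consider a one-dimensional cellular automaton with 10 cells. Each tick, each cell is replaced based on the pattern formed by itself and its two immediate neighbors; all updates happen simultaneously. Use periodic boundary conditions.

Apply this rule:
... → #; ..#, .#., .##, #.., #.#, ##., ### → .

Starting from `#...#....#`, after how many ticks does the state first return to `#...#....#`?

..#...##..
#...#....#

2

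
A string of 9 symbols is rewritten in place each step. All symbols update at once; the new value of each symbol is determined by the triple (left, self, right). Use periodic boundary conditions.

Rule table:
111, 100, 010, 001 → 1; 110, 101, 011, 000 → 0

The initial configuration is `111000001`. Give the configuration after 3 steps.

110100010
000110110
001000001

001000001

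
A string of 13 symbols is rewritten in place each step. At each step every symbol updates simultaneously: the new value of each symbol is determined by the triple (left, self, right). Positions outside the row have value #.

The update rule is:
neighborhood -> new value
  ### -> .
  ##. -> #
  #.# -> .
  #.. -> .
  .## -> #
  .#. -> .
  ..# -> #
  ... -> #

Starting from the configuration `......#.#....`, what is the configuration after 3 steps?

...##..#..#.#

.#####....###
.#...#.####..
...##..#..#.#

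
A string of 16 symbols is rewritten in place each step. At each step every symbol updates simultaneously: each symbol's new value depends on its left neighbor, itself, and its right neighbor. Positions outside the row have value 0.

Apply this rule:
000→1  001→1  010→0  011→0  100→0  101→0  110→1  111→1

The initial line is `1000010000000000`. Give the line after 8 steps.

1000010101111011

step 1: 0011100111111111
step 2: 1101101011111111
step 3: 0100100001111111
step 4: 1001001110111111
step 5: 0010010110011111
step 6: 1100100010101111
step 7: 0101001100000111
step 8: 1000010101111011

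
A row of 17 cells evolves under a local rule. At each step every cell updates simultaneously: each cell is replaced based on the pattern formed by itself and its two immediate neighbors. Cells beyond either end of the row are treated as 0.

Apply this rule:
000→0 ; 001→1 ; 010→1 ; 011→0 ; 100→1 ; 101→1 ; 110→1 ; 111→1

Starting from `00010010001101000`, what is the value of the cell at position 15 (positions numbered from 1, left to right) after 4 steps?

00111111010111100
01011111111011110
11101111111101111
01110111111110111
position 15 holds 1

1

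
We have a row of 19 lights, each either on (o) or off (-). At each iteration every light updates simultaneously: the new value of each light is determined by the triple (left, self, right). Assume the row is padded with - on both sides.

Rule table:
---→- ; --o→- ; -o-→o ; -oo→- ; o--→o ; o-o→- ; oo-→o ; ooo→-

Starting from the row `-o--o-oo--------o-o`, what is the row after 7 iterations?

-oo-o--oo-------o-o
--o-oo--oo------o-o
--o--oo--oo-----o-o
--oo--oo--oo----o-o
---oo--oo--oo---o-o
----oo--oo--oo--o-o
-----oo--oo--oo-o-o

-----oo--oo--oo-o-o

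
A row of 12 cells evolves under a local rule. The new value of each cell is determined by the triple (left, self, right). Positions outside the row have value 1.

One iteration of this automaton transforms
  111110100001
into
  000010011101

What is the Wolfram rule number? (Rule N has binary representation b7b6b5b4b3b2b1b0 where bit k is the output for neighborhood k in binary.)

position 0: 111 → 0  (bit 7 = 0)
position 4: 110 → 1  (bit 6 = 1)
position 5: 101 → 0  (bit 5 = 0)
position 7: 100 → 1  (bit 4 = 1)
position 11: 011 → 1  (bit 3 = 1)
position 6: 010 → 0  (bit 2 = 0)
position 10: 001 → 0  (bit 1 = 0)
position 8: 000 → 1  (bit 0 = 1)
bits b7..b0 = 01011001 = 89

89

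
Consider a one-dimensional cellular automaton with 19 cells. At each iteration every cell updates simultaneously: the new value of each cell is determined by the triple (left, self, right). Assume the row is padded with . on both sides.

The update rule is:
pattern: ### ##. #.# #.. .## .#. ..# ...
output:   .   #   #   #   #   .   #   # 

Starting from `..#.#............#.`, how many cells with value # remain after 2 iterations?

##.#.############.#
###.##..........##.
count of #: 7

7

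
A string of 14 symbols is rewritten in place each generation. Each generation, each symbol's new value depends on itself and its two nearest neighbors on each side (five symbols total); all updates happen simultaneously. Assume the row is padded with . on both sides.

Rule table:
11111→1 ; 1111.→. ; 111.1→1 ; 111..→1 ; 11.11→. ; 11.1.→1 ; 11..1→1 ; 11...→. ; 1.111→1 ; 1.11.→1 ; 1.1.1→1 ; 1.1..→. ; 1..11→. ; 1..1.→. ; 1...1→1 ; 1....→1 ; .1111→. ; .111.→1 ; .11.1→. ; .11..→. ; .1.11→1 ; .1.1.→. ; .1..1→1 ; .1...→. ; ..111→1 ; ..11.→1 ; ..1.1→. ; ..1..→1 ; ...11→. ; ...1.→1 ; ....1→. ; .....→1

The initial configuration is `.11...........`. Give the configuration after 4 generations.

.1..1111111111
111.1.111111.1
1111111.11.11.
1.111.1.1..1..

1.111.1.1..1..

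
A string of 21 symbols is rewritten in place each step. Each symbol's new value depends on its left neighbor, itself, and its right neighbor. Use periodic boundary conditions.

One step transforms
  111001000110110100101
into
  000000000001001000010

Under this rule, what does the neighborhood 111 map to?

At position 0 the neighborhood is 111; the next row has 0 there.

0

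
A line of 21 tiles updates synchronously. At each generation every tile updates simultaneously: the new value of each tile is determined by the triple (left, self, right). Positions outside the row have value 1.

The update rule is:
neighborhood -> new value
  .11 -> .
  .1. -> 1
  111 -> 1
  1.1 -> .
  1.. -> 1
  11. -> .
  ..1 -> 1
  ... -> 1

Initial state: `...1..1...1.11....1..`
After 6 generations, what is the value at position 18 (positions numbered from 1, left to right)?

11111111111...1111111
1111111111.111.111111
111111111...1...11111
11111111.1111111.1111
1111111...11111...111
111111.111.111.111.11
position 18 holds 1

1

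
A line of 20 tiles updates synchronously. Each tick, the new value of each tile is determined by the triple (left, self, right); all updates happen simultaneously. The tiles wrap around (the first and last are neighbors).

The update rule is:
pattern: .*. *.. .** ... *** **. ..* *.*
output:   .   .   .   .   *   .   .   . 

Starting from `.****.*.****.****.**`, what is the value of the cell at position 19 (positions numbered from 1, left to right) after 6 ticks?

.

..**.....**...**....
....................
....................  (fixed point — unchanged through tick 6)
position 19 holds .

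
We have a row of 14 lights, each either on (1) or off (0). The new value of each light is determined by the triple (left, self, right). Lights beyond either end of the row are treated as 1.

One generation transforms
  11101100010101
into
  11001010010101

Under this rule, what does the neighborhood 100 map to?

At position 6 the neighborhood is 100; the next row has 1 there.

1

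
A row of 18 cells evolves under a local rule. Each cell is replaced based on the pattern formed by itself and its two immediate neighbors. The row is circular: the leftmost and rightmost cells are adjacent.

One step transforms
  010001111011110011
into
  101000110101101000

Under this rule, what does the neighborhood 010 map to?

0

At position 1 the neighborhood is 010; the next row has 0 there.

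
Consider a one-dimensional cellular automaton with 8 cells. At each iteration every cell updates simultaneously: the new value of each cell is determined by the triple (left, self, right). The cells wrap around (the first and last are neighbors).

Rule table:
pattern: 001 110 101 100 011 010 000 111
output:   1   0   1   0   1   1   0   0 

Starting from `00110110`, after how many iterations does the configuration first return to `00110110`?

01101100
11011000
10110001
01100011
11000110
10001101
00011011
00110110

8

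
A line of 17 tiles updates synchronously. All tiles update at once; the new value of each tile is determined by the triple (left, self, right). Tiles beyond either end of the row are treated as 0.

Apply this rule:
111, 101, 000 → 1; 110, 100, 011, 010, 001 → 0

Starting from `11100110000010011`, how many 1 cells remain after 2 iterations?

01000000111000000
00011110010011111
count of 1: 10

10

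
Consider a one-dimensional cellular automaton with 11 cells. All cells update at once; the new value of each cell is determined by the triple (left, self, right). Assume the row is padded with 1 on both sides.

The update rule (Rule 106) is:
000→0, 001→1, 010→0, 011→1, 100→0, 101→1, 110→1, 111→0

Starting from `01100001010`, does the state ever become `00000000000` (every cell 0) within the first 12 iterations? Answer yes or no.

11100010101
00100101011
01001010110
10010101111
10101011000
11010111001
01101101011
11111110110
00000011111
00000110000
00001110001
00011010011
iteration 12 is 00011010011, still not uniform 0

no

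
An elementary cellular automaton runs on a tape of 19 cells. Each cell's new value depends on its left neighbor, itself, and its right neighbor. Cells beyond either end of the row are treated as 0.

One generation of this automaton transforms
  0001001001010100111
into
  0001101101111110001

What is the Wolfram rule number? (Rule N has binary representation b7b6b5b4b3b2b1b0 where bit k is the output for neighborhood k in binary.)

position 17: 111 → 0  (bit 7 = 0)
position 18: 110 → 1  (bit 6 = 1)
position 10: 101 → 1  (bit 5 = 1)
position 4: 100 → 1  (bit 4 = 1)
position 16: 011 → 0  (bit 3 = 0)
position 3: 010 → 1  (bit 2 = 1)
position 2: 001 → 0  (bit 1 = 0)
position 0: 000 → 0  (bit 0 = 0)
bits b7..b0 = 01110100 = 116

116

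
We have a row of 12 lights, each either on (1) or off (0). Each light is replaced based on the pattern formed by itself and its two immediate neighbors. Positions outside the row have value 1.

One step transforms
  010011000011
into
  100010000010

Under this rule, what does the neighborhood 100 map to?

At position 2 the neighborhood is 100; the next row has 0 there.

0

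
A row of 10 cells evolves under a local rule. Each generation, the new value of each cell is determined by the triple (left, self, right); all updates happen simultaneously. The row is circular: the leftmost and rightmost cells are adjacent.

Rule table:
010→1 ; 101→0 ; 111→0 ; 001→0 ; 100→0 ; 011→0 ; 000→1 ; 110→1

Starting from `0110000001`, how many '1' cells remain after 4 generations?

0010111101
0010000101
0010110101
0010010101
count of 1: 4

4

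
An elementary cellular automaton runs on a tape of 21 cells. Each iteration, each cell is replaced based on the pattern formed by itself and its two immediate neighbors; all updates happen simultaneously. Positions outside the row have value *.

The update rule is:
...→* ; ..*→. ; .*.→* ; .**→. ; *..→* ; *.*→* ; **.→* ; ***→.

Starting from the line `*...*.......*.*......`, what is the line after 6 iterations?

***.*******.********.
..**......**.......**
*..******..*******...
**......**.......***.
.******..*******...**
*.....**.......***...

*.....**.......***...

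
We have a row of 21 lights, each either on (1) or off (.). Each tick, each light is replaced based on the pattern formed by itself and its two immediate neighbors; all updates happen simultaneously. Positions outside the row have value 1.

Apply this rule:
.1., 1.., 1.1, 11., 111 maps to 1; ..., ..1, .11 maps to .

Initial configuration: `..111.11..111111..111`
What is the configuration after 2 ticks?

11..111.11..111111..1

1..111.11..111111..11
11..111.11..111111..1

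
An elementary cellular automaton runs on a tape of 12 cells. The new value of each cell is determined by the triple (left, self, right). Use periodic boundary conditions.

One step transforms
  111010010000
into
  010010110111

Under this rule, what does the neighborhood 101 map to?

0

At position 3 the neighborhood is 101; the next row has 0 there.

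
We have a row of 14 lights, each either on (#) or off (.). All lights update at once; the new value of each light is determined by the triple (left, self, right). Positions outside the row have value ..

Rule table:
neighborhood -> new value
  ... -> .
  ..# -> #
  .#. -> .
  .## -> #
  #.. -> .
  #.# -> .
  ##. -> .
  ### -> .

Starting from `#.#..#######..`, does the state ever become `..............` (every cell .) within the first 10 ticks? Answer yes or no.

yes

tick 1: ....##........
tick 2: ...##.........
tick 3: ..##..........
tick 4: .##...........
tick 5: ##............
tick 6: #.............
tick 7: ..............
all cells are . at tick 7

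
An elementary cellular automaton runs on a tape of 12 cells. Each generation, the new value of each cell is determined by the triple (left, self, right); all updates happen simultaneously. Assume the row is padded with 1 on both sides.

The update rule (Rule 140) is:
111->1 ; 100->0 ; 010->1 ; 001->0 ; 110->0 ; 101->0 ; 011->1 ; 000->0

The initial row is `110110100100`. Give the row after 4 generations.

100100100100
000100100100
000100100100  (fixed point — unchanged through generation 4)

000100100100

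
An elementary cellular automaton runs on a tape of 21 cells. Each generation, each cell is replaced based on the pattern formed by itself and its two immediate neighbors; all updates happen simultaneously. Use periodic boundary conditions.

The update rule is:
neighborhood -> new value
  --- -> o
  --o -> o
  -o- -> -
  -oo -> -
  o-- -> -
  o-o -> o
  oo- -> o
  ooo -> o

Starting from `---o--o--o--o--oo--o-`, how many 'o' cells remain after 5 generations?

9

generation 1: ooo--o--o--o--o-o-o--
generation 2: -oo-o--o--o--o-o-o--o
generation 3: o-oo--o--o--o-o-o--o-
generation 4: -o-o-o--o--o-o-o--o-o
generation 5: o-o-o--o--o-o-o--o-o-
count of o: 9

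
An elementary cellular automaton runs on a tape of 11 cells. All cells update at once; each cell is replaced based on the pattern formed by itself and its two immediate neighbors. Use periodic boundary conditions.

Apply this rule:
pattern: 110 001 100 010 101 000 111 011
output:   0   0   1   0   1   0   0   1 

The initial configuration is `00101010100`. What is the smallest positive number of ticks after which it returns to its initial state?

11

00010101010
00001010101
10000101010
01000010101
10100001010
01010000101
10101000010
01010100001
10101010000
01010101000
00101010100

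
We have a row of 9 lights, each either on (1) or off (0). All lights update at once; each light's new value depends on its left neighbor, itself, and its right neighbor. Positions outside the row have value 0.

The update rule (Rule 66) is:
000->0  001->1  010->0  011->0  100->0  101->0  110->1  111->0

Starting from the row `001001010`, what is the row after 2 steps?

100100000

010010000
100100000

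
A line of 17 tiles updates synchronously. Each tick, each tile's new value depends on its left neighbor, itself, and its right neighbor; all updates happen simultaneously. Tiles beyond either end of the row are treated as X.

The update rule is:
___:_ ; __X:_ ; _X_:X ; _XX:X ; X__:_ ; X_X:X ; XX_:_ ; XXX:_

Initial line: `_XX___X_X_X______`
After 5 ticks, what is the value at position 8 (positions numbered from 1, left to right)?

XX____XXXXX______
______X__________
______X__________  (fixed point — unchanged through tick 5)
position 8 holds _

_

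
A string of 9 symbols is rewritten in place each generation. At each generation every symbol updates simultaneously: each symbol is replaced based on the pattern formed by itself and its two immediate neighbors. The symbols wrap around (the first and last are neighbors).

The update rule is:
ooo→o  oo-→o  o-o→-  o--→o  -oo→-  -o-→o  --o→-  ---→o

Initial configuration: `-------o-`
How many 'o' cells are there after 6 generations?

oooooo-oo
oooooo--o
ooooooo--
-ooooooo-
--ooooooo
o--oooooo
count of o: 7

7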